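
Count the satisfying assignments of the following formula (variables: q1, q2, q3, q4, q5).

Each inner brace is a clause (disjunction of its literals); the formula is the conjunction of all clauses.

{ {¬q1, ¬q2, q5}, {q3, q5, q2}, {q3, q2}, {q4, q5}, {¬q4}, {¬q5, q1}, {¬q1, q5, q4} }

There are 2^5 = 32 truth assignments over (q1, q2, q3, q4, q5).
Split on q2. With q2 = True, the clauses containing q2 are satisfied and ¬q2 drops from the rest; 2 of the 2^4 = 16 assignments to the other variables satisfy what remains.
With q2 = False, by the same count on the reduced clause set, 1 assignment works.
(One model: q1=T, q2=F, q3=T, q4=F, q5=T.)
Total: 2 + 1 = 3.

3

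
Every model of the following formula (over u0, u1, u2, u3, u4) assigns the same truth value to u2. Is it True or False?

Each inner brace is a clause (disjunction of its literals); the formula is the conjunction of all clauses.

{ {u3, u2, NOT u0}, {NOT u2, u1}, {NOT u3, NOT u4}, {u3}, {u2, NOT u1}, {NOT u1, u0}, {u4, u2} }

True

Suppose u2 = false.
(u3) alone gives u3 = true.
(NOT u4) alone gives u4 = false.
That conflicts with the unit clause (u4).
So every satisfying assignment has u2 = True.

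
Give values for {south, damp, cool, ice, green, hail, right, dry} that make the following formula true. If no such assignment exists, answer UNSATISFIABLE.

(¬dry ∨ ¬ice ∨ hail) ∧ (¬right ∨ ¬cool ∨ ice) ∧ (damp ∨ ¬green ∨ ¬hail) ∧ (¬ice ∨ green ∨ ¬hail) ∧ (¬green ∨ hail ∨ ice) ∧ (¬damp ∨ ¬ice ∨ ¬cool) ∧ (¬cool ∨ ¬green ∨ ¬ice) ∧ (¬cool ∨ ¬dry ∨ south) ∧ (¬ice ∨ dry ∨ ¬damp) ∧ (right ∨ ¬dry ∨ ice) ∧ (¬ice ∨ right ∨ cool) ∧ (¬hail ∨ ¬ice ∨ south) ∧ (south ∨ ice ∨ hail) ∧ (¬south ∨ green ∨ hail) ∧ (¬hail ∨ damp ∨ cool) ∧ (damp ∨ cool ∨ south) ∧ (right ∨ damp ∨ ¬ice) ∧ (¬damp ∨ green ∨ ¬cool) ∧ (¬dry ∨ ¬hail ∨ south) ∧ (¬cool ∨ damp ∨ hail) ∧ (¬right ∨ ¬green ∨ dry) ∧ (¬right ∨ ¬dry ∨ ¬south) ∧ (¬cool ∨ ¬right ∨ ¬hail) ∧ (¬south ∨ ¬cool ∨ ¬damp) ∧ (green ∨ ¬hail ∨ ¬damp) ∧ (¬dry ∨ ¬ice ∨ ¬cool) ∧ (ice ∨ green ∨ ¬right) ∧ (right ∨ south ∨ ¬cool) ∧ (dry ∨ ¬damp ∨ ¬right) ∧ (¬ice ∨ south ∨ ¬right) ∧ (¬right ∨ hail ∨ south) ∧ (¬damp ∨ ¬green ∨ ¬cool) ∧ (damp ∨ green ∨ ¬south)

Case dry = False:
Case ice = False:
Case right = False:
Case green = True:
From the singleton clause (hail), hail = True.
From the singleton clause (damp), damp = True.
From the singleton clause (¬cool), cool = False.
Every clause is now satisfied; south is unconstrained.

south: False,  damp: True,  cool: False,  ice: False,  green: True,  hail: True,  right: False,  dry: False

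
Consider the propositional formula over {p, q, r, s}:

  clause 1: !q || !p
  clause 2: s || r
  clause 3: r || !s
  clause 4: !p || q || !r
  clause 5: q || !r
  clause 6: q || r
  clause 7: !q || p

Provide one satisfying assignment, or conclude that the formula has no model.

Try q = false.
From the singleton clause (!r), r = false.
Now (r) is unsatisfied and unit — conflict.
Backtrack on q: now try q = true.
From the singleton clause (!p), p = false.
Now (p) is unsatisfied and unit — conflict.
Neither q = true nor q = false works.

UNSATISFIABLE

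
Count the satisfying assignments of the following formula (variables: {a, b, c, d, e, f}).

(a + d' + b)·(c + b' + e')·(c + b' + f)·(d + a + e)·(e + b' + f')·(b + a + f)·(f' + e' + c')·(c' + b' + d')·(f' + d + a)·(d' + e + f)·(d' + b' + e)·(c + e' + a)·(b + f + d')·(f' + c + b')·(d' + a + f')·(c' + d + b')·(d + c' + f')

There are 2^6 = 64 truth assignments over (a, b, c, d, e, f).
Split on a. With a = 1, the clauses containing a are satisfied and a' drops from the rest; 9 of the 2^5 = 32 assignments to the other variables satisfy what remains.
With a = 0, by the same count on the reduced clause set, 0 assignments work.
(One model: a=T, b=F, c=F, d=F, e=F, f=F.)
Total: 9 + 0 = 9.

9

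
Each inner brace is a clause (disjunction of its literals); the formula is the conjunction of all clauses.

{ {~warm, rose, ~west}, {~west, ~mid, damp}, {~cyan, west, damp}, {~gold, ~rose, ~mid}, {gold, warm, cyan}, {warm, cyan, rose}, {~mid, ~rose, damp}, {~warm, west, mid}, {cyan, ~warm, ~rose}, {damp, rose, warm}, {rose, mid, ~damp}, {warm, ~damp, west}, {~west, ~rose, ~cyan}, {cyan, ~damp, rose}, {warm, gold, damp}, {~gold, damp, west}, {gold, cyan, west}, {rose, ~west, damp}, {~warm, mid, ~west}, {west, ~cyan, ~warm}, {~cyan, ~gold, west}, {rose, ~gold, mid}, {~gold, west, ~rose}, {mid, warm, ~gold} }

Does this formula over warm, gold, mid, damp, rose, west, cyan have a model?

Suppose warm = 0.
Suppose gold = 1.
The clause (mid) is unit, so mid = 1.
The clause (~rose) is unit, so rose = 0.
The clause (cyan) is unit, so cyan = 1.
The clause (damp) is unit, so damp = 1.
The clause (west) is unit, so west = 1.
This assignment satisfies each clause.
A satisfying assignment: warm: 0; gold: 1; mid: 1; damp: 1; rose: 0; west: 1; cyan: 1.

Satisfiable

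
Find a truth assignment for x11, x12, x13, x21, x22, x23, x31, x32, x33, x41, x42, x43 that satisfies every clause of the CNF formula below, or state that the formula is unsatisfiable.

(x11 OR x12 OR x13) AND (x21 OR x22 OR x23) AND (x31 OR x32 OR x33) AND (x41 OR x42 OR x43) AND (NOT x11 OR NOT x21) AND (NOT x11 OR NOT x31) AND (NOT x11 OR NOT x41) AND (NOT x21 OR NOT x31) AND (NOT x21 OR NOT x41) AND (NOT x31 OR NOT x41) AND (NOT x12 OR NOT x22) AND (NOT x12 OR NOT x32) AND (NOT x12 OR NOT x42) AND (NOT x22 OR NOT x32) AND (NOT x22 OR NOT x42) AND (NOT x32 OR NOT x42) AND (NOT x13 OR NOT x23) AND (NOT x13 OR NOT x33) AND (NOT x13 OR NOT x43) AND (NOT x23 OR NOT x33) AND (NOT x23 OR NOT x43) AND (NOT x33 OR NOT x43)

UNSATISFIABLE

Branch on x11: set x11 = false.
Branch on x12: set x12 = true.
(NOT x22) alone gives x22 = false.
(NOT x32) alone gives x32 = false.
(NOT x42) alone gives x42 = false.
Branch on x21: set x21 = true.
(NOT x31) alone gives x31 = false.
(x33) alone gives x33 = true.
(NOT x41) alone gives x41 = false.
(x43) alone gives x43 = true.
That conflicts with the unit clause (NOT x43).
That branch fails; take x21 = false instead.
(x23) alone gives x23 = true.
(NOT x13) alone gives x13 = false.
(NOT x33) alone gives x33 = false.
(x31) alone gives x31 = true.
(NOT x41) alone gives x41 = false.
(x43) alone gives x43 = true.
That conflicts with the unit clause (NOT x43).
Neither x21 = true nor x21 = false works.
That branch fails; take x12 = false instead.
(x13) alone gives x13 = true.
(NOT x23) alone gives x23 = false.
(NOT x33) alone gives x33 = false.
(NOT x43) alone gives x43 = false.
Branch on x21: set x21 = true.
(NOT x31) alone gives x31 = false.
(x32) alone gives x32 = true.
(NOT x41) alone gives x41 = false.
(x42) alone gives x42 = true.
That conflicts with the unit clause (NOT x42).
That branch fails; take x21 = false instead.
(x22) alone gives x22 = true.
(NOT x32) alone gives x32 = false.
(x31) alone gives x31 = true.
(NOT x41) alone gives x41 = false.
(x42) alone gives x42 = true.
That conflicts with the unit clause (NOT x42).
Neither x21 = true nor x21 = false works.
Neither x12 = true nor x12 = false works.
That branch fails; take x11 = true instead.
(NOT x21) alone gives x21 = false.
(NOT x31) alone gives x31 = false.
(NOT x41) alone gives x41 = false.
Branch on x22: set x22 = true.
(NOT x12) alone gives x12 = false.
(NOT x32) alone gives x32 = false.
(x33) alone gives x33 = true.
(NOT x42) alone gives x42 = false.
(x43) alone gives x43 = true.
That conflicts with the unit clause (NOT x43).
That branch fails; take x22 = false instead.
(x23) alone gives x23 = true.
(NOT x13) alone gives x13 = false.
(NOT x33) alone gives x33 = false.
(x32) alone gives x32 = true.
(NOT x12) alone gives x12 = false.
(NOT x42) alone gives x42 = false.
(x43) alone gives x43 = true.
That conflicts with the unit clause (NOT x43).
Neither x22 = true nor x22 = false works.
Neither x11 = true nor x11 = false works.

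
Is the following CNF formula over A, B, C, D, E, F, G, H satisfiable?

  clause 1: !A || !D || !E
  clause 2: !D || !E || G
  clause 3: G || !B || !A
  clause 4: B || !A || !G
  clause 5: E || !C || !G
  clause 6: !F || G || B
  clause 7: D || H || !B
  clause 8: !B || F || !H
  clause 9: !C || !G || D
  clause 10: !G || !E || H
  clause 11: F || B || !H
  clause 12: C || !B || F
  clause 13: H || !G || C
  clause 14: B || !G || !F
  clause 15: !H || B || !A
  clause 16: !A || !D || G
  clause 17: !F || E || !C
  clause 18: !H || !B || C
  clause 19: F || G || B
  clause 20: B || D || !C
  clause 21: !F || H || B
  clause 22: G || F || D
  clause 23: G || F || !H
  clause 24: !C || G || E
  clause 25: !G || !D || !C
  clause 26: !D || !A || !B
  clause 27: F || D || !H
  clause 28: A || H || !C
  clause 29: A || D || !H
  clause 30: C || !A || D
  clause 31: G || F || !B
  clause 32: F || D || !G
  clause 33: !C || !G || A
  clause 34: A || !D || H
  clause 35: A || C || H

Unsatisfiable

Branch on A: set A = false.
Branch on H: set H = true.
Unit clause (D) forces D = true.
Branch on E: set E = false.
Branch on C: set C = false.
Unit clause (!B) forces B = false.
Unit clause (F) forces F = true.
Unit clause (G) forces G = true.
But (!G) is also a unit clause — contradiction.
So C must be the other value — set C = true.
Unit clause (!G) forces G = false.
But (G) is also a unit clause — contradiction.
Either choice for C ends in contradiction.
So E must be the other value — set E = true.
Unit clause (G) forces G = true.
Unit clause (!C) forces C = false.
Unit clause (!B) forces B = false.
Unit clause (F) forces F = true.
But (!F) is also a unit clause — contradiction.
Either choice for E ends in contradiction.
So H must be the other value — set H = false.
Unit clause (!C) forces C = false.
But (C) is also a unit clause — contradiction.
Either choice for H ends in contradiction.
So A must be the other value — set A = true.
Branch on D: set D = false.
Unit clause (C) forces C = true.
Unit clause (!G) forces G = false.
Unit clause (!B) forces B = false.
But (B) is also a unit clause — contradiction.
So D must be the other value — set D = true.
Unit clause (!E) forces E = false.
Unit clause (G) forces G = true.
Unit clause (B) forces B = true.
But (!B) is also a unit clause — contradiction.
Either choice for D ends in contradiction.
Either choice for A ends in contradiction.
No assignment satisfies every clause.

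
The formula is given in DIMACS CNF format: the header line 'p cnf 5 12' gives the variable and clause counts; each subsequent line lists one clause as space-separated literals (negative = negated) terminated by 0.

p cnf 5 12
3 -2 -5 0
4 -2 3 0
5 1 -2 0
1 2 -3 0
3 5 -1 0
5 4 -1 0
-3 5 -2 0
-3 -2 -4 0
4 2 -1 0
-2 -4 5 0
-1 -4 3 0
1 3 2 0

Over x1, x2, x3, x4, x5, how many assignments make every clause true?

4

There are 2^5 = 32 truth assignments over (x1, x2, x3, x4, x5).
Split on x3. With x3 = True, the clauses containing x3 are satisfied and ¬x3 drops from the rest; 4 of the 2^4 = 16 assignments to the other variables satisfy what remains.
With x3 = False, by the same count on the reduced clause set, 0 assignments work.
Total: 4 + 0 = 4.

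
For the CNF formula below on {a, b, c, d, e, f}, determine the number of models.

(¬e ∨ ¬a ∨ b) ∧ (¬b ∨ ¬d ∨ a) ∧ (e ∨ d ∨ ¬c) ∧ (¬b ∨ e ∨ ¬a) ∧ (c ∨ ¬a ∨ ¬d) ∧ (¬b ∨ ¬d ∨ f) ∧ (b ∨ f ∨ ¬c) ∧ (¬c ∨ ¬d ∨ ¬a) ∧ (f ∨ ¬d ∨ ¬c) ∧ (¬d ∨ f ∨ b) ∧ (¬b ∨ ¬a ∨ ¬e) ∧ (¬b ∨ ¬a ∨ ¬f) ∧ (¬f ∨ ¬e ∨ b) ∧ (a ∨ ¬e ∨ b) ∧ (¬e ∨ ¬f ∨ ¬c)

11

There are 2^6 = 64 truth assignments over (a, b, c, d, e, f).
Split on b. With b = True, the clauses containing b are satisfied and ¬b drops from the rest; 5 of the 2^5 = 32 assignments to the other variables satisfy what remains.
With b = False, by the same count on the reduced clause set, 6 assignments work.
(One model: a=F, b=F, c=F, d=F, e=F, f=F.)
Total: 5 + 6 = 11.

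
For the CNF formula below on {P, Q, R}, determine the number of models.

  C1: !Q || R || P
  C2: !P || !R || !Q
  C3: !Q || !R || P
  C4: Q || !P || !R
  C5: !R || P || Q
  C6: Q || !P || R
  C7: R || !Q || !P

There are 2^3 = 8 truth assignments over (P, Q, R).
Split on R. With R = true, the clauses containing R are satisfied and !R drops from the rest; 0 of the 2^2 = 4 assignments to the other variables satisfy what remains.
With R = false, by the same count on the reduced clause set, 1 assignment works.
(One model: P=F, Q=F, R=F.)
Total: 0 + 1 = 1.

1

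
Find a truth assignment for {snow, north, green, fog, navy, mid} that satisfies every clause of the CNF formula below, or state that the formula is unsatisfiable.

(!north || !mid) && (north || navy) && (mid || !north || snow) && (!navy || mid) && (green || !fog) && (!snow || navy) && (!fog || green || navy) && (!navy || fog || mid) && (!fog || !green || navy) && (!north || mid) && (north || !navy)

Case north = false:
(navy) alone gives navy = true.
That conflicts with the unit clause (!navy).
Undo north and try north = true.
(!mid) alone gives mid = false.
That conflicts with the unit clause (mid).
Neither north = true nor north = false works.

UNSATISFIABLE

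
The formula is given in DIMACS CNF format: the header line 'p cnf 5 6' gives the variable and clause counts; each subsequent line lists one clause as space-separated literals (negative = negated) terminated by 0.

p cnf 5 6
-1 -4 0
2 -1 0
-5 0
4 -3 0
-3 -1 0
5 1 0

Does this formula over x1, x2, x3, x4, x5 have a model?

Satisfiable

From the singleton clause (¬x5), x5 = False.
From the singleton clause (x1), x1 = True.
From the singleton clause (¬x4), x4 = False.
From the singleton clause (x2), x2 = True.
From the singleton clause (¬x3), x3 = False.
This assignment satisfies each clause.
A satisfying assignment: x1=True, x2=True, x3=False, x4=False, x5=False.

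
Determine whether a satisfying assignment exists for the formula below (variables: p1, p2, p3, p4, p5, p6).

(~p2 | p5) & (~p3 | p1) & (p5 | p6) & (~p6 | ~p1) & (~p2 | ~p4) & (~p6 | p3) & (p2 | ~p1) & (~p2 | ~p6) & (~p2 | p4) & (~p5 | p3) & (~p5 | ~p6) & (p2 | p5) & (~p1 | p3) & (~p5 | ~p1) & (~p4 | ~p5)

Branch on p2: set p2 = 0.
The clause (~p1) is unit, so p1 = 0.
The clause (~p3) is unit, so p3 = 0.
The clause (~p6) is unit, so p6 = 0.
The clause (p5) is unit, so p5 = 1.
Now (~p5) is unsatisfied and unit — conflict.
That branch fails; take p2 = 1 instead.
The clause (p5) is unit, so p5 = 1.
The clause (~p4) is unit, so p4 = 0.
Now (p4) is unsatisfied and unit — conflict.
Both values of p2 lead to a conflict.
No assignment satisfies every clause.

No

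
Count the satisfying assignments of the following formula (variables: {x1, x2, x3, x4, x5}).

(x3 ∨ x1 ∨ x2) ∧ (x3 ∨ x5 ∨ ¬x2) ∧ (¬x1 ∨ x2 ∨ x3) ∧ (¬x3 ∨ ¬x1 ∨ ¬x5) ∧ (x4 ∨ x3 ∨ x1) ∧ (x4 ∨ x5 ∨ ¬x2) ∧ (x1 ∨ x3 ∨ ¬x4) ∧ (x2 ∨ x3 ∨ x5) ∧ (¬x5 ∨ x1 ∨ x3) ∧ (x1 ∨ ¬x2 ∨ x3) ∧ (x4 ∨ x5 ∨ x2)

There are 2^5 = 32 truth assignments over (x1, x2, x3, x4, x5).
Split on x5. With x5 = True, the clauses containing x5 are satisfied and ¬x5 drops from the rest; 6 of the 2^4 = 16 assignments to the other variables satisfy what remains.
With x5 = False, by the same count on the reduced clause set, 4 assignments work.
(One model: x1=F, x2=F, x3=T, x4=F, x5=T.)
Total: 6 + 4 = 10.

10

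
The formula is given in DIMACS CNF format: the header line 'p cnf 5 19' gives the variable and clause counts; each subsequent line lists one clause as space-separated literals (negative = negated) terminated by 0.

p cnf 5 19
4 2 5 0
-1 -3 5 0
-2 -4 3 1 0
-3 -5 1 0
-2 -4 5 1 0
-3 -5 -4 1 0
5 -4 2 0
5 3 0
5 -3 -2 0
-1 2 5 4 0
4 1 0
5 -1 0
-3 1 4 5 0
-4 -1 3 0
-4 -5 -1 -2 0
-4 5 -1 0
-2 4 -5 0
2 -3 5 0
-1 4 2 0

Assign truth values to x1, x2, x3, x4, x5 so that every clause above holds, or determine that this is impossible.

Try x5 = True.
Try x3 = False.
Try x4 = True.
The clause (¬x1) is unit, so x1 = False.
The clause (¬x2) is unit, so x2 = False.
Every clause now holds.

x1: False, x2: False, x3: False, x4: True, x5: True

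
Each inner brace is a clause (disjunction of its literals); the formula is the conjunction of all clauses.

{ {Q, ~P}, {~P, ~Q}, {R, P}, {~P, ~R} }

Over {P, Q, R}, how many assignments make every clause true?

2

There are 2^3 = 8 truth assignments over (P, Q, R).
Check each against the 4 clauses (columns in the order P, Q, R):
  F F F  ✗ fails (R | P)
  F F T  ✓ satisfies all
  F T F  ✗ fails (R | P)
  F T T  ✓ satisfies all
  T F F  ✗ fails (Q | ~P)
  T F T  ✗ fails (Q | ~P)
  T T F  ✗ fails (~P | ~Q)
  T T T  ✗ fails (~P | ~Q)
2 of the 8 rows are models.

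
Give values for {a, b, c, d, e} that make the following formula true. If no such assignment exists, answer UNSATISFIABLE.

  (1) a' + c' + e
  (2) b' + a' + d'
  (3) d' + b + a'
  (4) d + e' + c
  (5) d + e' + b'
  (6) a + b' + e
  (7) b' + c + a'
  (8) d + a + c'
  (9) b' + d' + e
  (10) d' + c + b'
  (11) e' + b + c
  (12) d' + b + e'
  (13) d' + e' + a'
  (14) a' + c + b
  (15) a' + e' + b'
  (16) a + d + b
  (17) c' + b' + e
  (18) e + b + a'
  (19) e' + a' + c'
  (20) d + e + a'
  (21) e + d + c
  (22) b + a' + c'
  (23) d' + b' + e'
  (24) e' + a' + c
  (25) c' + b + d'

a ↦ 0,  b ↦ 0,  c ↦ 0,  d ↦ 1,  e ↦ 0

Case a = 0:
Case b = 0:
From the singleton clause (d), d = 1.
From the singleton clause (e'), e = 0.
From the singleton clause (c'), c = 0.
This assignment satisfies each clause.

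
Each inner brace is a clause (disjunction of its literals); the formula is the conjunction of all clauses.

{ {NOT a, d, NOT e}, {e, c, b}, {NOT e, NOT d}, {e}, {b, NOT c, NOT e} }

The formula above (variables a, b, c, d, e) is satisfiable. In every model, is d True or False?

False

Suppose d = true.
From the singleton clause (NOT e), e = false.
That conflicts with the unit clause (e).
So every satisfying assignment has d = False.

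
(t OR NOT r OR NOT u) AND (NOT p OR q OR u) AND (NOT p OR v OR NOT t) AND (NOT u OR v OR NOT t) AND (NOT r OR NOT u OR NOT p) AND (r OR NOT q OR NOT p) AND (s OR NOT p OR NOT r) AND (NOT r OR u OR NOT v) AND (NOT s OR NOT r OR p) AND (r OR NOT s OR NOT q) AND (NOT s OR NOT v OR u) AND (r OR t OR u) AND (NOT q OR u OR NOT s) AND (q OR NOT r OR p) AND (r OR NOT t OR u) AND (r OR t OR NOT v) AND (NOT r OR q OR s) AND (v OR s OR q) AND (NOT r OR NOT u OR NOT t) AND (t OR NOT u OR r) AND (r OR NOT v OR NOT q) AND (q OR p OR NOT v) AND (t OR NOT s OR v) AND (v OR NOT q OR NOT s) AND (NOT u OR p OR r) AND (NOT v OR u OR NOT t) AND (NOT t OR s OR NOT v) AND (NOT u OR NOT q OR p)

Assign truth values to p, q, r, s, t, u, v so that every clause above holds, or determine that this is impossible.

Branch on t: set t = false.
Branch on r: set r = true.
From the singleton clause (NOT u), u = false.
From the singleton clause (NOT v), v = false.
From the singleton clause (NOT s), s = false.
From the singleton clause (NOT p), p = false.
From the singleton clause (q), q = true.
Every clause now holds.

p ↦ false; q ↦ true; r ↦ true; s ↦ false; t ↦ false; u ↦ false; v ↦ false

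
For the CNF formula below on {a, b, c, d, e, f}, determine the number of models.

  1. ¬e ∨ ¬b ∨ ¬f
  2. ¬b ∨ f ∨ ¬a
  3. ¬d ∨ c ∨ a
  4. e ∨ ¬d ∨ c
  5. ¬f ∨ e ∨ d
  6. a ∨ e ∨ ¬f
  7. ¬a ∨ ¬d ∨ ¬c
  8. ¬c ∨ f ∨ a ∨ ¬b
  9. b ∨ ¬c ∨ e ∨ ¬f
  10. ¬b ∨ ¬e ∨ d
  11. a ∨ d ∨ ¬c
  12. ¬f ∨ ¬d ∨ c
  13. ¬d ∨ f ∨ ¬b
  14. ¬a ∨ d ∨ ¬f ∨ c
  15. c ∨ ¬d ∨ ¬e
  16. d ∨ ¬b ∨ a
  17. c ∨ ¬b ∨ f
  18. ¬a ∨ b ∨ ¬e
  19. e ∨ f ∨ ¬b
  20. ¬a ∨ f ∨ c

There are 2^6 = 64 truth assignments over (a, b, c, d, e, f).
Split on b. With b = True, the clauses containing b are satisfied and ¬b drops from the rest; 0 of the 2^5 = 32 assignments to the other variables satisfy what remains.
With b = False, by the same count on the reduced clause set, 7 assignments work.
(One model: a=F, b=F, c=F, d=F, e=F, f=F.)
Total: 0 + 7 = 7.

7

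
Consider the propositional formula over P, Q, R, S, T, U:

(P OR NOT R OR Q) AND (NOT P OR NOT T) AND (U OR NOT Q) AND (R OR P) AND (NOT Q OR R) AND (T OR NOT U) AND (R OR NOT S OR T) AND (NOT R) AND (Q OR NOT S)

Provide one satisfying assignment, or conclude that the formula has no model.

Unit clause (NOT R) forces R = false.
Unit clause (P) forces P = true.
Unit clause (NOT T) forces T = false.
Unit clause (NOT Q) forces Q = false.
Unit clause (NOT U) forces U = false.
Unit clause (NOT S) forces S = false.
Every clause now holds.

P: true,  Q: false,  R: false,  S: false,  T: false,  U: false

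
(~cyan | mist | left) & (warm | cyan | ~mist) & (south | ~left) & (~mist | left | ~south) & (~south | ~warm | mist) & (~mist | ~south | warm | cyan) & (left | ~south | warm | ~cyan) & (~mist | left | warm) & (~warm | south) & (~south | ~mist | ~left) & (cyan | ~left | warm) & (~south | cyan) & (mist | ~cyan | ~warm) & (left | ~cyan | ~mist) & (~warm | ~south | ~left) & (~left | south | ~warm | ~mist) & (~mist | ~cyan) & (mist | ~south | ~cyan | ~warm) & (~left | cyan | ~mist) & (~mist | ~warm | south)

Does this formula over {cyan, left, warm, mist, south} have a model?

Satisfiable

Try south = 1.
Unit clause (cyan) forces cyan = 1.
Unit clause (~mist) forces mist = 0.
Unit clause (left) forces left = 1.
Unit clause (~warm) forces warm = 0.
Every clause now holds.
A satisfying assignment: cyan=1; left=1; warm=0; mist=0; south=1.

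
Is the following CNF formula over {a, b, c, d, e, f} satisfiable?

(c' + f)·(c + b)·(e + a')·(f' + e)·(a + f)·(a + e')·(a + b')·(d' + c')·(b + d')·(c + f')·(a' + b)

Satisfiable

Try c = 0.
The clause (b) is unit, so b = 1.
The clause (a) is unit, so a = 1.
The clause (e) is unit, so e = 1.
The clause (f') is unit, so f = 0.
Every clause is now satisfied; d is unconstrained.
A satisfying assignment: a ↦ 1, b ↦ 1, c ↦ 0, d ↦ 1, e ↦ 1, f ↦ 0.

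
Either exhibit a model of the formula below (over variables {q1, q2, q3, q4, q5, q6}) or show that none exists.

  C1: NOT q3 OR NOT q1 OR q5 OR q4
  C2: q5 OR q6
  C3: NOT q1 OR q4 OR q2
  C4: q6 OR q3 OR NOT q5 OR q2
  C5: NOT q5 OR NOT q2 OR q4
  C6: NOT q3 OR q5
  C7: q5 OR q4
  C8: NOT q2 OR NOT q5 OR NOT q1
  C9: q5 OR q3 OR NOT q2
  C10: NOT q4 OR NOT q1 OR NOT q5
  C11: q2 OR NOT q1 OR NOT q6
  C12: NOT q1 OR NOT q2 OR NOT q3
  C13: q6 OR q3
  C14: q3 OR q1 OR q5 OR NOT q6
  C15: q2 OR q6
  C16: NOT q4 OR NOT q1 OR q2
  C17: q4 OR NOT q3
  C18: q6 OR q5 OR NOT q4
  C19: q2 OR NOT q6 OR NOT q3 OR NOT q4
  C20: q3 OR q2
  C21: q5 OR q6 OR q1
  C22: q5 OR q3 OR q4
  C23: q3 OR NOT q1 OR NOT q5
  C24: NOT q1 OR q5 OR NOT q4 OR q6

Try q5 = true.
Try q2 = true.
The clause (q4) is unit, so q4 = true.
The clause (NOT q1) is unit, so q1 = false.
Try q6 = true.
All clauses hold; q3 can take either value.

q1 ↦ false, q2 ↦ true, q3 ↦ false, q4 ↦ true, q5 ↦ true, q6 ↦ true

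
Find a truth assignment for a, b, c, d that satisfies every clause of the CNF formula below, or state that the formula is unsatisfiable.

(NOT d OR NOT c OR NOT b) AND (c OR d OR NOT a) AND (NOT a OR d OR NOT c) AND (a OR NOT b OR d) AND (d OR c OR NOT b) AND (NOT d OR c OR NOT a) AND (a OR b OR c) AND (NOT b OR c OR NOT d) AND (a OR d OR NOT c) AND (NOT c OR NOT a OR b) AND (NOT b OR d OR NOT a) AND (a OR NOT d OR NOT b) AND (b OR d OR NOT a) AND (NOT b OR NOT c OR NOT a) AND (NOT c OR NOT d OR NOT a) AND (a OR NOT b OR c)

a: false, b: false, c: true, d: true

Case d = true:
Case c = true:
From the singleton clause (NOT b), b = false.
From the singleton clause (NOT a), a = false.
This assignment satisfies each clause.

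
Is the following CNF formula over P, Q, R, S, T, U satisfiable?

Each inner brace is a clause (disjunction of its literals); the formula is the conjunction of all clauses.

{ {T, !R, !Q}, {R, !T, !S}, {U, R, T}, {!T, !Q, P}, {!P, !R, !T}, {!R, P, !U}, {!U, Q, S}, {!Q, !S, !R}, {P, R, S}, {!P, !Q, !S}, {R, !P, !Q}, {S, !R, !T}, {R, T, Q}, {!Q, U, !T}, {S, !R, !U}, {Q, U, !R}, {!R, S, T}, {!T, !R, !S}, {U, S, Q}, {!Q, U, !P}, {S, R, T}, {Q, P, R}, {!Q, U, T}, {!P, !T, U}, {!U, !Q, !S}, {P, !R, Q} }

Yes, satisfiable

Branch on T: set T = false.
Branch on R: set R = true.
The clause (!Q) is unit, so Q = false.
The clause (U) is unit, so U = true.
The clause (P) is unit, so P = true.
The clause (S) is unit, so S = true.
All clauses are satisfied.
A satisfying assignment: P ↦ true, Q ↦ false, R ↦ true, S ↦ true, T ↦ false, U ↦ true.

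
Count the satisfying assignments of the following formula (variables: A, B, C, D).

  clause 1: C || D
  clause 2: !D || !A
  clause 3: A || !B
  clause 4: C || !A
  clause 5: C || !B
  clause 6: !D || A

There are 2^4 = 16 truth assignments over (A, B, C, D).
Split on D. With D = true, the clauses containing D are satisfied and !D drops from the rest; 0 of the 2^3 = 8 assignments to the other variables satisfy what remains.
With D = false, by the same count on the reduced clause set, 3 assignments work.
(One model: A=F, B=F, C=T, D=F.)
Total: 0 + 3 = 3.

3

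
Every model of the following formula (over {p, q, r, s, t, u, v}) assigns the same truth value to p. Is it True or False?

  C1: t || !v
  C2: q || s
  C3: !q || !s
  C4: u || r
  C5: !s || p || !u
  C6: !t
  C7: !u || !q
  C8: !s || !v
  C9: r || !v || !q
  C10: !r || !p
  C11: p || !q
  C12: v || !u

False

Suppose p = true.
The clause (!t) is unit, so t = false.
The clause (!v) is unit, so v = false.
The clause (!r) is unit, so r = false.
The clause (u) is unit, so u = true.
That conflicts with the unit clause (!u).
So every satisfying assignment has p = False.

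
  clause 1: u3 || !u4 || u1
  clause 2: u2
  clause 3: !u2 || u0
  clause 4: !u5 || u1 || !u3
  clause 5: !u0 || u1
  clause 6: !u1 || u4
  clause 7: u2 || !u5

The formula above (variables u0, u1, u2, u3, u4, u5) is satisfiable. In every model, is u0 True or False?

Suppose u0 = false.
(u2) alone gives u2 = true.
Now (!u2) is unsatisfied and unit — conflict.
So every satisfying assignment has u0 = True.

True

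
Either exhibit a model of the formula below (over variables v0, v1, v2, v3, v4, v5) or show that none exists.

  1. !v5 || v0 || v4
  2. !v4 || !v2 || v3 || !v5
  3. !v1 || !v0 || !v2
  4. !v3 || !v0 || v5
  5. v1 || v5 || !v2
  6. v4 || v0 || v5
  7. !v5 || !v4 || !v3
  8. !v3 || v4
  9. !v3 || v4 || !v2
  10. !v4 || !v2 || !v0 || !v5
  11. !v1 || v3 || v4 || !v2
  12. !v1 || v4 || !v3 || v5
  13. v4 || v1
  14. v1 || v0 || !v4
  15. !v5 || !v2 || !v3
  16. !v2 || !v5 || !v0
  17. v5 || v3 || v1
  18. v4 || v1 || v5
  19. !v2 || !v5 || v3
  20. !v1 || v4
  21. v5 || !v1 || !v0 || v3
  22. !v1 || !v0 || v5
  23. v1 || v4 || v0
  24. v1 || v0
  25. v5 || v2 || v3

Try v3 = true.
The clause (v4) is unit, so v4 = true.
The clause (!v5) is unit, so v5 = false.
The clause (!v0) is unit, so v0 = false.
The clause (v1) is unit, so v1 = true.
All clauses hold; v2 can take either value.

v0: false,  v1: true,  v2: false,  v3: true,  v4: true,  v5: false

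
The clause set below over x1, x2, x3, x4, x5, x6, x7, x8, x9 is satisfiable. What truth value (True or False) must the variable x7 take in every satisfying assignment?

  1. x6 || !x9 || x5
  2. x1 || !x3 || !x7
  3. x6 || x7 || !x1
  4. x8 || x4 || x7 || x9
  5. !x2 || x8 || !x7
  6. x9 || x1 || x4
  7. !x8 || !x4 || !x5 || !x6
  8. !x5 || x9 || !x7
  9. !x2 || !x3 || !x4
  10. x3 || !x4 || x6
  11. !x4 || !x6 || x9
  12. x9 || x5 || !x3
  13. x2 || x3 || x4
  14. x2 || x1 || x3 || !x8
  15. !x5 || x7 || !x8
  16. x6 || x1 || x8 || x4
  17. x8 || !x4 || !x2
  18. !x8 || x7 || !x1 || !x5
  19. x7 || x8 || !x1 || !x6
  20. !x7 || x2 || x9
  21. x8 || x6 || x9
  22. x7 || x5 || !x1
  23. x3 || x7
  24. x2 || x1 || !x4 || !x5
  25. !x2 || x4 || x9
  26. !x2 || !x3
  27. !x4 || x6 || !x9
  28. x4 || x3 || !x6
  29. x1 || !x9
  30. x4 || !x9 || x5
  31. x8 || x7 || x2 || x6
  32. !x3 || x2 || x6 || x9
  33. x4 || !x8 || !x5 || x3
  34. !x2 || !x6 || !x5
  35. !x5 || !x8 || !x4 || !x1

True

Suppose x7 = false.
(x3) alone gives x3 = true.
(!x2) alone gives x2 = false.
Branch on x6: set x6 = true.
Branch on x4: set x4 = false.
Branch on x8: set x8 = true.
(!x5) alone gives x5 = false.
(x9) alone gives x9 = true.
That conflicts with the unit clause (!x9).
That branch fails; take x8 = false instead.
(x9) alone gives x9 = true.
(!x1) alone gives x1 = false.
That conflicts with the unit clause (x1).
Either choice for x8 ends in contradiction.
That branch fails; take x4 = true instead.
(x9) alone gives x9 = true.
(x1) alone gives x1 = true.
(x8) alone gives x8 = true.
(!x5) alone gives x5 = false.
That conflicts with the unit clause (x5).
Either choice for x4 ends in contradiction.
That branch fails; take x6 = false instead.
(!x1) alone gives x1 = false.
(!x9) alone gives x9 = false.
That conflicts with the unit clause (x9).
Either choice for x6 ends in contradiction.
So every satisfying assignment has x7 = True.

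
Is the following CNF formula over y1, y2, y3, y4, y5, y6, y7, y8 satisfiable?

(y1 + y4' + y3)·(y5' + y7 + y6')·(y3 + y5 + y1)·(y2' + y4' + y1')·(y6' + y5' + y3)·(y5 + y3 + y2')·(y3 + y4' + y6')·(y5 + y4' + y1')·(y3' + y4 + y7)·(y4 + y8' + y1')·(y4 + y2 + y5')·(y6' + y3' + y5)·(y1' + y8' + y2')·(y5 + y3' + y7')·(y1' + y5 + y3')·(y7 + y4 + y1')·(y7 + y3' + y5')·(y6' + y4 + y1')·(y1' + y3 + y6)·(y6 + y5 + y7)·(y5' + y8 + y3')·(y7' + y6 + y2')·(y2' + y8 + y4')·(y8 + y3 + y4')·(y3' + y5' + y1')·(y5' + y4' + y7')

Yes

Branch on y1: set y1 = 0.
Branch on y4: set y4 = 0.
Branch on y3: set y3 = 1.
Unit clause (y7) forces y7 = 1.
Unit clause (y5) forces y5 = 1.
Unit clause (y2) forces y2 = 1.
Unit clause (y8) forces y8 = 1.
Unit clause (y6) forces y6 = 1.
All clauses are satisfied.
A satisfying assignment: y1=0,  y2=1,  y3=1,  y4=0,  y5=1,  y6=1,  y7=1,  y8=1.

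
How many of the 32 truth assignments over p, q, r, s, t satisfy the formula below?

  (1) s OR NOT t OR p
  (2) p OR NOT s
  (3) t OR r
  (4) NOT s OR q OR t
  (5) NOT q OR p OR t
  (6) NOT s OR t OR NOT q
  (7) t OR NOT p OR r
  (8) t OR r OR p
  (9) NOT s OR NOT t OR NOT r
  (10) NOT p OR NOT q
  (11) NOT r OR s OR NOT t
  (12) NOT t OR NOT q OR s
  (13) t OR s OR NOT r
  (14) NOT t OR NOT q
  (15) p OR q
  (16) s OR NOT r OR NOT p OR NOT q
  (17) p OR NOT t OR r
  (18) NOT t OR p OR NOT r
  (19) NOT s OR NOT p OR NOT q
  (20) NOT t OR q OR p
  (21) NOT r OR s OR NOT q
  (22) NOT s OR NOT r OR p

There are 2^5 = 32 truth assignments over (p, q, r, s, t).
Split on p. With p = true, the clauses containing p are satisfied and NOT p drops from the rest; 2 of the 2^4 = 16 assignments to the other variables satisfy what remains.
With p = false, by the same count on the reduced clause set, 0 assignments work.
(One model: p=T, q=F, r=F, s=F, t=T.)
Total: 2 + 0 = 2.

2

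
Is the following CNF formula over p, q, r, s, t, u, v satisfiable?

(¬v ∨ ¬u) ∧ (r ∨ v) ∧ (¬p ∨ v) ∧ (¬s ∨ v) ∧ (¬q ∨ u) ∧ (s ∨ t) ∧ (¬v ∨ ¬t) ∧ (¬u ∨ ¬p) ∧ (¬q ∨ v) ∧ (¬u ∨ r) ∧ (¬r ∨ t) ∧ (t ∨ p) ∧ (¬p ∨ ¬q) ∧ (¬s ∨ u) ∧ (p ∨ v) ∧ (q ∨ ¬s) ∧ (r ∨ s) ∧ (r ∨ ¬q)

Unsatisfiable

Case v = False:
(r) alone gives r = True.
(¬p) alone gives p = False.
Now (p) is unsatisfied and unit — conflict.
So v must be the other value — set v = True.
(¬u) alone gives u = False.
(¬q) alone gives q = False.
(¬t) alone gives t = False.
(s) alone gives s = True.
Now (¬s) is unsatisfied and unit — conflict.
Neither v = True nor v = False works.
No assignment satisfies every clause.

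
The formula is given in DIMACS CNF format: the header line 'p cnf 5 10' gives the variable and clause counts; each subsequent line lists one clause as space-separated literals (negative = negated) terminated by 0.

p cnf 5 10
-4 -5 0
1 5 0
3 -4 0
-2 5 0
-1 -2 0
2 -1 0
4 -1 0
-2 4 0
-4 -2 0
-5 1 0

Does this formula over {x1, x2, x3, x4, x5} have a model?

Unsatisfiable

Try x4 = False.
From the singleton clause (¬x1), x1 = False.
From the singleton clause (x5), x5 = True.
That conflicts with the unit clause (¬x5).
Backtrack on x4: now try x4 = True.
From the singleton clause (¬x5), x5 = False.
From the singleton clause (x1), x1 = True.
From the singleton clause (x3), x3 = True.
From the singleton clause (¬x2), x2 = False.
That conflicts with the unit clause (x2).
Either choice for x4 ends in contradiction.
No assignment satisfies every clause.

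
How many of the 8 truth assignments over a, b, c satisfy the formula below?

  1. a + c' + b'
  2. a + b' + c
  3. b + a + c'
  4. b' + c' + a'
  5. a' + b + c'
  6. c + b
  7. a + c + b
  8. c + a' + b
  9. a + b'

There are 2^3 = 8 truth assignments over (a, b, c).
Split on a. With a = 1, the clauses containing a are satisfied and a' drops from the rest; 1 of the 2^2 = 4 assignments to the other variables satisfy what remains.
With a = 0, by the same count on the reduced clause set, 0 assignments work.
(One model: a=T, b=T, c=F.)
Total: 1 + 0 = 1.

1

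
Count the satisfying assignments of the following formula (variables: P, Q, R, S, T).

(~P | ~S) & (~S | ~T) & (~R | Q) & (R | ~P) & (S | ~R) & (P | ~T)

5

There are 2^5 = 32 truth assignments over (P, Q, R, S, T).
Split on Q. With Q = 1, the clauses containing Q are satisfied and ~Q drops from the rest; 3 of the 2^4 = 16 assignments to the other variables satisfy what remains.
With Q = 0, by the same count on the reduced clause set, 2 assignments work.
(One model: P=F, Q=F, R=F, S=F, T=F.)
Total: 3 + 2 = 5.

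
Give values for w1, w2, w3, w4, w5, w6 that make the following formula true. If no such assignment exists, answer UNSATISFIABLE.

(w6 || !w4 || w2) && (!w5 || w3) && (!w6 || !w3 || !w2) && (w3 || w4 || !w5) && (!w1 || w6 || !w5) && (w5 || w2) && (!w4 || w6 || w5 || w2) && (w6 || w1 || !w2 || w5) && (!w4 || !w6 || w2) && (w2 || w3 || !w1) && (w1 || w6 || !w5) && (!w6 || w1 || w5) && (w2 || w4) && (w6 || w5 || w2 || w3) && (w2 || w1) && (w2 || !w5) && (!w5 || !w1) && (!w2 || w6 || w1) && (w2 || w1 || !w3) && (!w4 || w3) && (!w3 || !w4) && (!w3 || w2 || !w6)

w1 ↦ true, w2 ↦ true, w3 ↦ false, w4 ↦ false, w5 ↦ false, w6 ↦ false

Branch on w5: set w5 = false.
(w2) alone gives w2 = true.
Branch on w6: set w6 = false.
(w1) alone gives w1 = true.
Branch on w4: set w4 = false.
Every clause is now satisfied; w3 is unconstrained.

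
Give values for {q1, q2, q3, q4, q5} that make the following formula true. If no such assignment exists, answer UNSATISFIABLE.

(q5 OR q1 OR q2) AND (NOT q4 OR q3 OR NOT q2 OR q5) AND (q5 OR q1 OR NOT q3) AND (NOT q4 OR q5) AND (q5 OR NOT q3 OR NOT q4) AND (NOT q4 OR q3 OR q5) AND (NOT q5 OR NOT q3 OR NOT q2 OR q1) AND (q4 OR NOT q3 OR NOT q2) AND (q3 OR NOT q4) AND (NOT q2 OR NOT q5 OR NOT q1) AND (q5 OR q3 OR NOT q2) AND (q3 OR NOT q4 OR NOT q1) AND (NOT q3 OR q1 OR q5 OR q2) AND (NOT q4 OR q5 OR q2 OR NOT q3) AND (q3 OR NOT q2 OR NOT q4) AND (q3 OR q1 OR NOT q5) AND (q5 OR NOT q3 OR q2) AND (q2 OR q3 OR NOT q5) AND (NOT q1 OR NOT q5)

q1 ↦ true; q2 ↦ false; q3 ↦ false; q4 ↦ false; q5 ↦ false

Branch on q4: set q4 = false.
Branch on q3: set q3 = false.
Branch on q5: set q5 = false.
The clause (NOT q2) is unit, so q2 = false.
The clause (q1) is unit, so q1 = true.
Every clause now holds.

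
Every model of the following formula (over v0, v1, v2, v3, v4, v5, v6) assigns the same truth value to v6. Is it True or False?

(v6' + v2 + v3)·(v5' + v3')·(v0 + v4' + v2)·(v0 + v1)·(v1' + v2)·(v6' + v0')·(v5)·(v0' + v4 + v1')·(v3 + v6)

True

Suppose v6 = 0.
The clause (v5) is unit, so v5 = 1.
The clause (v3') is unit, so v3 = 0.
Now (v3) is unsatisfied and unit — conflict.
So every satisfying assignment has v6 = True.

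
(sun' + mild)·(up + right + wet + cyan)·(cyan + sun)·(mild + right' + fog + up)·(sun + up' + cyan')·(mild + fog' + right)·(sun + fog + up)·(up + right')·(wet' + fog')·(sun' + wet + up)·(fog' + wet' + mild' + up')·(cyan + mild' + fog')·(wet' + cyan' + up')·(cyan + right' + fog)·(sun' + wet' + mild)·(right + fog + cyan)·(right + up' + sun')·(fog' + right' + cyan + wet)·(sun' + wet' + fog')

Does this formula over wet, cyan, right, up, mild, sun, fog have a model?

Yes, satisfiable

Try sun = 1.
The clause (mild) is unit, so mild = 1.
Try up = 1.
The clause (right) is unit, so right = 1.
Try wet = 0.
Try cyan = 1.
No clause remains; fog is free.
A satisfying assignment: wet ↦ 0,  cyan ↦ 1,  right ↦ 1,  up ↦ 1,  mild ↦ 1,  sun ↦ 1,  fog ↦ 1.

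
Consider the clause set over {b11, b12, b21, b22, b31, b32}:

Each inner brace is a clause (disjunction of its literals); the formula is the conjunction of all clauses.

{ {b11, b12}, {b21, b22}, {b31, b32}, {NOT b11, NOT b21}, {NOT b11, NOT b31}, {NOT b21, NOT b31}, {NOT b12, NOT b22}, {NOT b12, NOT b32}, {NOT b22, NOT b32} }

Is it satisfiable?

Unsatisfiable

Try b11 = true.
From the singleton clause (NOT b21), b21 = false.
From the singleton clause (b22), b22 = true.
From the singleton clause (NOT b31), b31 = false.
From the singleton clause (b32), b32 = true.
But (NOT b32) is also a unit clause — contradiction.
So b11 must be the other value — set b11 = false.
From the singleton clause (b12), b12 = true.
From the singleton clause (NOT b22), b22 = false.
From the singleton clause (b21), b21 = true.
From the singleton clause (NOT b31), b31 = false.
From the singleton clause (b32), b32 = true.
But (NOT b32) is also a unit clause — contradiction.
Neither b11 = true nor b11 = false works.
No assignment satisfies every clause.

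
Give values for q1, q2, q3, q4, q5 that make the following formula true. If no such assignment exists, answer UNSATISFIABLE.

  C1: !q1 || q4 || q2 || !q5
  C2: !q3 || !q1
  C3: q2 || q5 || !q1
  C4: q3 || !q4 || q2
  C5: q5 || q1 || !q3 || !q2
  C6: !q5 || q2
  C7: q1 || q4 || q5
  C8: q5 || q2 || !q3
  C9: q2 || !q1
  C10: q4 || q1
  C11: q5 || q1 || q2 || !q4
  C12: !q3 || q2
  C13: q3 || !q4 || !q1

q1=true; q2=true; q3=false; q4=false; q5=true

Branch on q3: set q3 = false.
Branch on q4: set q4 = false.
(q1) alone gives q1 = true.
(q2) alone gives q2 = true.
No clause remains; q5 is free.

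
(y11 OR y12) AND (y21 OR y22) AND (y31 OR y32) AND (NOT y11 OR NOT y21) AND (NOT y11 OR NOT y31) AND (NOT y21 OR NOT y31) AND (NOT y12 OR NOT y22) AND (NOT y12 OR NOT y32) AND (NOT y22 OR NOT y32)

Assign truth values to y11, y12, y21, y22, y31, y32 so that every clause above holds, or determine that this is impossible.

Try y11 = true.
(NOT y21) alone gives y21 = false.
(y22) alone gives y22 = true.
(NOT y31) alone gives y31 = false.
(y32) alone gives y32 = true.
But (NOT y32) is also a unit clause — contradiction.
That branch fails; take y11 = false instead.
(y12) alone gives y12 = true.
(NOT y22) alone gives y22 = false.
(y21) alone gives y21 = true.
(NOT y31) alone gives y31 = false.
(y32) alone gives y32 = true.
But (NOT y32) is also a unit clause — contradiction.
Neither y11 = true nor y11 = false works.

UNSATISFIABLE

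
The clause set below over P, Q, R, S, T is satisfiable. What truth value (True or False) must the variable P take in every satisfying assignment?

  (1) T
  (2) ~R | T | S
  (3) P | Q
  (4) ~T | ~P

Suppose P = 1.
Unit clause (T) forces T = 1.
Now (~T) is unsatisfied and unit — conflict.
So every satisfying assignment has P = False.

False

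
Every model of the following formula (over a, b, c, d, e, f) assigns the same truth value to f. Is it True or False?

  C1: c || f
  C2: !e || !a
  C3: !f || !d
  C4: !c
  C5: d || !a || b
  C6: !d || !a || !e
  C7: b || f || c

True

Suppose f = false.
From the singleton clause (c), c = true.
But (!c) is also a unit clause — contradiction.
So every satisfying assignment has f = True.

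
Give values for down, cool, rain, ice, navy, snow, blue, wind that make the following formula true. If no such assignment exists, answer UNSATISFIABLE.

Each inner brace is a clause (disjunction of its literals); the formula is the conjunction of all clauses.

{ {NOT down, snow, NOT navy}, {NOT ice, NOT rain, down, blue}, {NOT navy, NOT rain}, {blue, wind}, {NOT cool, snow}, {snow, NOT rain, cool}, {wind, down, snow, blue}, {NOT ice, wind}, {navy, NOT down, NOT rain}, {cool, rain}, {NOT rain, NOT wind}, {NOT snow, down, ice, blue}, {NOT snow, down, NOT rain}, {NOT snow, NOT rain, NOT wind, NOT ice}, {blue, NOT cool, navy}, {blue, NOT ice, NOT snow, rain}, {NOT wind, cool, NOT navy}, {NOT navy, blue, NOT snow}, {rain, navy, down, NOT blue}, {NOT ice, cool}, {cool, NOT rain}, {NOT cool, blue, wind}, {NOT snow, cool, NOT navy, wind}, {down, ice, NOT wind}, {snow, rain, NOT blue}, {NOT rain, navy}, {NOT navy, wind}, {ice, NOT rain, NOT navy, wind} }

down ↦ false, cool ↦ true, rain ↦ false, ice ↦ true, navy ↦ true, snow ↦ true, blue ↦ true, wind ↦ true

Try navy = true.
(NOT rain) alone gives rain = false.
(cool) alone gives cool = true.
(snow) alone gives snow = true.
(blue) alone gives blue = true.
(wind) alone gives wind = true.
Try down = false.
(ice) alone gives ice = true.
Every clause now holds.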